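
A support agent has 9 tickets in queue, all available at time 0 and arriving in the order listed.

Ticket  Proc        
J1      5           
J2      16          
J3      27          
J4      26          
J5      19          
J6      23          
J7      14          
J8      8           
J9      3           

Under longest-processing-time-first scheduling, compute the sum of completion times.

LPT (decreasing processing time): J3 J4 J6 J5 J2 J7 J8 J1 J9.
J3: 0→27
J4: 27→53
J6: 53→76
J5: 76→95
J2: 95→111
J7: 111→125
J8: 125→133
J1: 133→138
J9: 138→141
Sum = 27+53+76+95+111+125+133+138+141 = 899.

899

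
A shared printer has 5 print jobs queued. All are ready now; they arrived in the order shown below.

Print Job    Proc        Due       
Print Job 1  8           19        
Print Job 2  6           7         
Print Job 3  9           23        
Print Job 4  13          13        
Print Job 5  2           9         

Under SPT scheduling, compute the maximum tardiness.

SPT (increasing processing time): Print Job 5 Print Job 2 Print Job 1 Print Job 3 Print Job 4.
Print Job 5: 0→2, due 9, tardiness 0
Print Job 2: 2→8, due 7, tardiness 1
Print Job 1: 8→16, due 19, tardiness 0
Print Job 3: 16→25, due 23, tardiness 2
Print Job 4: 25→38, due 13, tardiness 25
Maximum = 25.

25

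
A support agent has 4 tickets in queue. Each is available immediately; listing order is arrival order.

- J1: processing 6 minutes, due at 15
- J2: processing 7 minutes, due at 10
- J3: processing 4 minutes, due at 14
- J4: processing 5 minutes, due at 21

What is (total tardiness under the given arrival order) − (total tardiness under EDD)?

4

FIFO (arrival order): J1 J2 J3 J4.
J1: 0→6, due 15, tardiness 0
J2: 6→13, due 10, tardiness 3
J3: 13→17, due 14, tardiness 3
J4: 17→22, due 21, tardiness 1
Sum = 0+3+3+1 = 7.
EDD (increasing due date): J2 J3 J1 J4.
J2: 0→7, due 10, tardiness 0
J3: 7→11, due 14, tardiness 0
J1: 11→17, due 15, tardiness 2
J4: 17→22, due 21, tardiness 1
Sum = 0+0+2+1 = 3.
Difference = 7 − 3 = 4.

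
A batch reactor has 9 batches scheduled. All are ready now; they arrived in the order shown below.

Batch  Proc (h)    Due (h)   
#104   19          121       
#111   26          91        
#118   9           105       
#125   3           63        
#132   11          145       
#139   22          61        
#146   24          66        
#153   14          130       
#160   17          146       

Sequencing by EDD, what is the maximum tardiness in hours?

EDD (increasing due date): #139 #125 #146 #111 #118 #104 #153 #132 #160.
#139: 0→22, due 61, tardiness 0
#125: 22→25, due 63, tardiness 0
#146: 25→49, due 66, tardiness 0
#111: 49→75, due 91, tardiness 0
#118: 75→84, due 105, tardiness 0
#104: 84→103, due 121, tardiness 0
#153: 103→117, due 130, tardiness 0
#132: 117→128, due 145, tardiness 0
#160: 128→145, due 146, tardiness 0
Maximum = 0.

0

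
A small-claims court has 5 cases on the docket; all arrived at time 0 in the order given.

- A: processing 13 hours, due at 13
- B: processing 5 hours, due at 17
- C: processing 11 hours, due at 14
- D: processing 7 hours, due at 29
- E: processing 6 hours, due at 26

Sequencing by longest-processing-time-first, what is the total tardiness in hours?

LPT (decreasing processing time): A C D E B.
A: 0→13, due 13, tardiness 0
C: 13→24, due 14, tardiness 10
D: 24→31, due 29, tardiness 2
E: 31→37, due 26, tardiness 11
B: 37→42, due 17, tardiness 25
Sum = 0+10+2+11+25 = 48.

48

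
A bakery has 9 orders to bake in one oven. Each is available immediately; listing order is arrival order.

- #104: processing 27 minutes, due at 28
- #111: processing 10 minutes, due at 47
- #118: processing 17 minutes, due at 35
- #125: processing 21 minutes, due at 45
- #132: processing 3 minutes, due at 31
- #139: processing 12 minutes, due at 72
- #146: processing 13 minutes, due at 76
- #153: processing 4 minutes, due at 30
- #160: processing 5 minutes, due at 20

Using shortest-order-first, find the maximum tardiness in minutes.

SPT (increasing processing time): #132 #153 #160 #111 #139 #146 #118 #125 #104.
#132: 0→3, due 31, tardiness 0
#153: 3→7, due 30, tardiness 0
#160: 7→12, due 20, tardiness 0
#111: 12→22, due 47, tardiness 0
#139: 22→34, due 72, tardiness 0
#146: 34→47, due 76, tardiness 0
#118: 47→64, due 35, tardiness 29
#125: 64→85, due 45, tardiness 40
#104: 85→112, due 28, tardiness 84
Maximum = 84.

84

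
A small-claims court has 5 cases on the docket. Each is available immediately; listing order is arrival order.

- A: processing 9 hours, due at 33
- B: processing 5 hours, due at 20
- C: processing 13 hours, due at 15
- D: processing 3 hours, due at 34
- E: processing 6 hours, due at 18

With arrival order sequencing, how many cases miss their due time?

2

FIFO (arrival order): A B C D E.
A: 0→9, due 33, tardiness 0
B: 9→14, due 20, tardiness 0
C: 14→27, due 15, tardiness 12
D: 27→30, due 34, tardiness 0
E: 30→36, due 18, tardiness 18
Late cases: 2.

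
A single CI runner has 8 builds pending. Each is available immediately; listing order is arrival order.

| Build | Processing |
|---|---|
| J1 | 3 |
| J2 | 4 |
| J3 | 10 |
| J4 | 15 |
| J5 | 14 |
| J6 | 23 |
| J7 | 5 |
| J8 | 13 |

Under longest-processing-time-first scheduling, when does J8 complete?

65

LPT (decreasing processing time): J6 J4 J5 J8 J3 J7 J2 J1.
J6: 0→23
J4: 23→38
J5: 38→52
J8: 52→65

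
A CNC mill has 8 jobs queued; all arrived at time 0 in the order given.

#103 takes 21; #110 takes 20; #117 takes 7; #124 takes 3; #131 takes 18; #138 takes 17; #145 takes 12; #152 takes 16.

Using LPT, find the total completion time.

618

LPT (decreasing processing time): #103 #110 #131 #138 #152 #145 #117 #124.
#103: 0→21
#110: 21→41
#131: 41→59
#138: 59→76
#152: 76→92
#145: 92→104
#117: 104→111
#124: 111→114
Sum = 21+41+59+76+92+104+111+114 = 618.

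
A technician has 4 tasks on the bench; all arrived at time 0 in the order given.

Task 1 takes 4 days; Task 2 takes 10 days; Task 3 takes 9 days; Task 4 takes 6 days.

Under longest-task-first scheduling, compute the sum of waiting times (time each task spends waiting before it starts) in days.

LPT (decreasing processing time): Task 2 Task 3 Task 4 Task 1.
Task 2: waits 0, runs 0→10
Task 3: waits 10, runs 10→19
Task 4: waits 19, runs 19→25
Task 1: waits 25, runs 25→29
Sum = 0+10+19+25 = 54.

54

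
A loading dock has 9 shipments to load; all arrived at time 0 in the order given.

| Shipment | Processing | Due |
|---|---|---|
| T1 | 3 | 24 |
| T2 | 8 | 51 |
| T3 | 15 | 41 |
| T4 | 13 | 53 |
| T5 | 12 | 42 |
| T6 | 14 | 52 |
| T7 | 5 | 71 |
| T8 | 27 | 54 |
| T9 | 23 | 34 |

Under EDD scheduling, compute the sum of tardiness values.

EDD (increasing due date): T1 T9 T3 T5 T2 T6 T4 T8 T7.
T1: 0→3, due 24, tardiness 0
T9: 3→26, due 34, tardiness 0
T3: 26→41, due 41, tardiness 0
T5: 41→53, due 42, tardiness 11
T2: 53→61, due 51, tardiness 10
T6: 61→75, due 52, tardiness 23
T4: 75→88, due 53, tardiness 35
T8: 88→115, due 54, tardiness 61
T7: 115→120, due 71, tardiness 49
Sum = 0+0+0+11+10+23+35+61+49 = 189.

189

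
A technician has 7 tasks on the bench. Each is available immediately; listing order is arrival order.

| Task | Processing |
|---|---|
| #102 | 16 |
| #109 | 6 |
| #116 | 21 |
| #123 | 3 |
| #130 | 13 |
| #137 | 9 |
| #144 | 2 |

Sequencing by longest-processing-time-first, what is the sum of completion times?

370

LPT (decreasing processing time): #116 #102 #130 #137 #109 #123 #144.
#116: 0→21
#102: 21→37
#130: 37→50
#137: 50→59
#109: 59→65
#123: 65→68
#144: 68→70
Sum = 21+37+50+59+65+68+70 = 370.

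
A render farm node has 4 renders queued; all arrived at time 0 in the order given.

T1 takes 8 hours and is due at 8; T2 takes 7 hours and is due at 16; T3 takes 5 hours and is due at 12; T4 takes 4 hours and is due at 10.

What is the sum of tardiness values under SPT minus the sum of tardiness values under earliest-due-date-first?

SPT (increasing processing time): T4 T3 T2 T1.
T4: 0→4, due 10, tardiness 0
T3: 4→9, due 12, tardiness 0
T2: 9→16, due 16, tardiness 0
T1: 16→24, due 8, tardiness 16
Sum = 0+0+0+16 = 16.
EDD (increasing due date): T1 T4 T3 T2.
T1: 0→8, due 8, tardiness 0
T4: 8→12, due 10, tardiness 2
T3: 12→17, due 12, tardiness 5
T2: 17→24, due 16, tardiness 8
Sum = 0+2+5+8 = 15.
Difference = 16 − 15 = 1.

1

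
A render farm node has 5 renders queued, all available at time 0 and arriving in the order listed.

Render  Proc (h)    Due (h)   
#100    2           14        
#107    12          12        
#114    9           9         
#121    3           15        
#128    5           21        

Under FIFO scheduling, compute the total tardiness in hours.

37

FIFO (arrival order): #100 #107 #114 #121 #128.
#100: 0→2, due 14, tardiness 0
#107: 2→14, due 12, tardiness 2
#114: 14→23, due 9, tardiness 14
#121: 23→26, due 15, tardiness 11
#128: 26→31, due 21, tardiness 10
Sum = 0+2+14+11+10 = 37.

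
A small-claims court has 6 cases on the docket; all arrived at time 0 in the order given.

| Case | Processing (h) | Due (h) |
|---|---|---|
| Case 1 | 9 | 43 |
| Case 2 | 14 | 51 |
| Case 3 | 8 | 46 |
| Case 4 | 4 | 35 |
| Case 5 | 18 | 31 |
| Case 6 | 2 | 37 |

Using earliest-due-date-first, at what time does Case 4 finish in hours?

EDD (increasing due date): Case 5 Case 4 Case 6 Case 1 Case 3 Case 2.
Case 5: 0→18
Case 4: 18→22

22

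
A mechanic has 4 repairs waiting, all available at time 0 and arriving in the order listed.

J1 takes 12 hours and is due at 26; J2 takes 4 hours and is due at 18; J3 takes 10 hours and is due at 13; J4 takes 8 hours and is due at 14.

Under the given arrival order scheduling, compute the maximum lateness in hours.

FIFO (arrival order): J1 J2 J3 J4.
J1: 0→12, due 26, lateness -14
J2: 12→16, due 18, lateness -2
J3: 16→26, due 13, lateness 13
J4: 26→34, due 14, lateness 20
Maximum = 20.

20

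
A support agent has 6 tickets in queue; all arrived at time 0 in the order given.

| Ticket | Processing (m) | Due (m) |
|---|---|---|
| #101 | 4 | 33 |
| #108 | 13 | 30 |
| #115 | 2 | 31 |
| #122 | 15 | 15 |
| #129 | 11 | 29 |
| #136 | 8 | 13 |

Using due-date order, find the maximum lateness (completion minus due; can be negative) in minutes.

20

EDD (increasing due date): #136 #122 #129 #108 #115 #101.
#136: 0→8, due 13, lateness -5
#122: 8→23, due 15, lateness 8
#129: 23→34, due 29, lateness 5
#108: 34→47, due 30, lateness 17
#115: 47→49, due 31, lateness 18
#101: 49→53, due 33, lateness 20
Maximum = 20.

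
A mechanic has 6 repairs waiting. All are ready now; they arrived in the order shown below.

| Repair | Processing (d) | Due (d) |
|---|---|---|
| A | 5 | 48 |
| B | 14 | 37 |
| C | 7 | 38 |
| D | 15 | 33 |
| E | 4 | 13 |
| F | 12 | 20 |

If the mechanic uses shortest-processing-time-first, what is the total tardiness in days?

SPT (increasing processing time): E A C F B D.
E: 0→4, due 13, tardiness 0
A: 4→9, due 48, tardiness 0
C: 9→16, due 38, tardiness 0
F: 16→28, due 20, tardiness 8
B: 28→42, due 37, tardiness 5
D: 42→57, due 33, tardiness 24
Sum = 0+0+0+8+5+24 = 37.

37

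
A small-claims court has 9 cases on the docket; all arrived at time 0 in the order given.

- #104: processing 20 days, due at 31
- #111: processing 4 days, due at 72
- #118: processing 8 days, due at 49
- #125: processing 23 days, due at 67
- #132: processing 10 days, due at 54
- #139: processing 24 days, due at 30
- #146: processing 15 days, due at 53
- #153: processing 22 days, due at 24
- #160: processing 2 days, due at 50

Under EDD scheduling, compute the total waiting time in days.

600

EDD (increasing due date): #153 #139 #104 #118 #160 #146 #132 #125 #111.
#153: waits 0, runs 0→22
#139: waits 22, runs 22→46
#104: waits 46, runs 46→66
#118: waits 66, runs 66→74
#160: waits 74, runs 74→76
#146: waits 76, runs 76→91
#132: waits 91, runs 91→101
#125: waits 101, runs 101→124
#111: waits 124, runs 124→128
Sum = 0+22+46+66+74+76+91+101+124 = 600.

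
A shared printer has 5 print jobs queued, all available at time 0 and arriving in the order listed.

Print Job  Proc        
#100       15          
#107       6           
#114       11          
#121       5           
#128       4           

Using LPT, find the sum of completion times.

151

LPT (decreasing processing time): #100 #114 #107 #121 #128.
#100: 0→15
#114: 15→26
#107: 26→32
#121: 32→37
#128: 37→41
Sum = 15+26+32+37+41 = 151.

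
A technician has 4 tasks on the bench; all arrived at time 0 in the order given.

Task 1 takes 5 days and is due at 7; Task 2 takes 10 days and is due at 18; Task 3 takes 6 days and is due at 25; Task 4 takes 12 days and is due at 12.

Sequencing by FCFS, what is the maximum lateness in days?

21

FIFO (arrival order): Task 1 Task 2 Task 3 Task 4.
Task 1: 0→5, due 7, lateness -2
Task 2: 5→15, due 18, lateness -3
Task 3: 15→21, due 25, lateness -4
Task 4: 21→33, due 12, lateness 21
Maximum = 21.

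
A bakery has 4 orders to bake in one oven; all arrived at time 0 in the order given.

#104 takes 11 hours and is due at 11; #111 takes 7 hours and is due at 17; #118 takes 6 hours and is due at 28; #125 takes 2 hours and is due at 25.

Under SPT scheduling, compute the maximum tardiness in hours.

15

SPT (increasing processing time): #125 #118 #111 #104.
#125: 0→2, due 25, tardiness 0
#118: 2→8, due 28, tardiness 0
#111: 8→15, due 17, tardiness 0
#104: 15→26, due 11, tardiness 15
Maximum = 15.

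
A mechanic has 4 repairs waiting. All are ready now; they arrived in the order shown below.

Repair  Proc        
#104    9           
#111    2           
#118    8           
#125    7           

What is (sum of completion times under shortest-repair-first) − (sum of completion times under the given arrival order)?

-11

SPT (increasing processing time): #111 #125 #118 #104.
#111: 0→2
#125: 2→9
#118: 9→17
#104: 17→26
Sum = 2+9+17+26 = 54.
FIFO (arrival order): #104 #111 #118 #125.
#104: 0→9
#111: 9→11
#118: 11→19
#125: 19→26
Sum = 9+11+19+26 = 65.
Difference = 54 − 65 = -11.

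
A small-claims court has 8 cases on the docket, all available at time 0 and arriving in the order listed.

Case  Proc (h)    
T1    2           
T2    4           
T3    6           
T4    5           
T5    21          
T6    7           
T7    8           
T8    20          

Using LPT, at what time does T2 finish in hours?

LPT (decreasing processing time): T5 T8 T7 T6 T3 T4 T2 T1.
T5: 0→21
T8: 21→41
T7: 41→49
T6: 49→56
T3: 56→62
T4: 62→67
T2: 67→71

71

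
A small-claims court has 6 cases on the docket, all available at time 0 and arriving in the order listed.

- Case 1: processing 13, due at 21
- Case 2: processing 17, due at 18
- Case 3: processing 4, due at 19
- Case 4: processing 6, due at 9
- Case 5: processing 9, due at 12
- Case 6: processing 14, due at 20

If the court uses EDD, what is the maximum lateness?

EDD (increasing due date): Case 4 Case 5 Case 2 Case 3 Case 6 Case 1.
Case 4: 0→6, due 9, lateness -3
Case 5: 6→15, due 12, lateness 3
Case 2: 15→32, due 18, lateness 14
Case 3: 32→36, due 19, lateness 17
Case 6: 36→50, due 20, lateness 30
Case 1: 50→63, due 21, lateness 42
Maximum = 42.

42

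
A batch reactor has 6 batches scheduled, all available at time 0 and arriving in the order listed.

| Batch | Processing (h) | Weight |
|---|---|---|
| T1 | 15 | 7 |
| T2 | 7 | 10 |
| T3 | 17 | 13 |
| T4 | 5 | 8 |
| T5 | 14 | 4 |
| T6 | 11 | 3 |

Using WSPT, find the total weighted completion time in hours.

WSPT (decreasing weight/processing-time ratio): T4 T2 T3 T1 T5 T6.
T4: finishes 5, weight 8, w·C = 40
T2: finishes 12, weight 10, w·C = 120
T3: finishes 29, weight 13, w·C = 377
T1: finishes 44, weight 7, w·C = 308
T5: finishes 58, weight 4, w·C = 232
T6: finishes 69, weight 3, w·C = 207
Sum = 40+120+377+308+232+207 = 1284.

1284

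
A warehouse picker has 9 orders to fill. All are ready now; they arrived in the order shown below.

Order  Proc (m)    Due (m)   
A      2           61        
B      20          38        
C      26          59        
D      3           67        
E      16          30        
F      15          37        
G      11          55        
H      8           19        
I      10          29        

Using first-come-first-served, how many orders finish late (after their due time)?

FIFO (arrival order): A B C D E F G H I.
A: 0→2, due 61, tardiness 0
B: 2→22, due 38, tardiness 0
C: 22→48, due 59, tardiness 0
D: 48→51, due 67, tardiness 0
E: 51→67, due 30, tardiness 37
F: 67→82, due 37, tardiness 45
G: 82→93, due 55, tardiness 38
H: 93→101, due 19, tardiness 82
I: 101→111, due 29, tardiness 82
Late orders: 5.

5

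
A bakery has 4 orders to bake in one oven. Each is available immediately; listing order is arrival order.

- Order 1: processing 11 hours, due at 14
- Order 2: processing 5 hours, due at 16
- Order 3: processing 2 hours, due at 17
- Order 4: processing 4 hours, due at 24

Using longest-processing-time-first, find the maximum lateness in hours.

5

LPT (decreasing processing time): Order 1 Order 2 Order 4 Order 3.
Order 1: 0→11, due 14, lateness -3
Order 2: 11→16, due 16, lateness 0
Order 4: 16→20, due 24, lateness -4
Order 3: 20→22, due 17, lateness 5
Maximum = 5.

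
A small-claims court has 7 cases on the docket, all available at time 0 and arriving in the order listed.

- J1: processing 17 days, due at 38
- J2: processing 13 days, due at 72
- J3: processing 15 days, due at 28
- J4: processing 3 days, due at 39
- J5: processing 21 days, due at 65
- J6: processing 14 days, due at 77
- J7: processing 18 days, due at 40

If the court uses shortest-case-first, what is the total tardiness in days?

SPT (increasing processing time): J4 J2 J6 J3 J1 J7 J5.
J4: 0→3, due 39, tardiness 0
J2: 3→16, due 72, tardiness 0
J6: 16→30, due 77, tardiness 0
J3: 30→45, due 28, tardiness 17
J1: 45→62, due 38, tardiness 24
J7: 62→80, due 40, tardiness 40
J5: 80→101, due 65, tardiness 36
Sum = 0+0+0+17+24+40+36 = 117.

117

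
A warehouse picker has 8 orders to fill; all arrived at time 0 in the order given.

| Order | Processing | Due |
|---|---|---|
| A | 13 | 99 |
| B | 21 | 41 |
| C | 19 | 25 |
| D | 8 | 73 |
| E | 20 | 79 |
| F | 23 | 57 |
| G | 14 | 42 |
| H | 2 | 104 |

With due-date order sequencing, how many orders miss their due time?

EDD (increasing due date): C B G F D E A H.
C: 0→19, due 25, tardiness 0
B: 19→40, due 41, tardiness 0
G: 40→54, due 42, tardiness 12
F: 54→77, due 57, tardiness 20
D: 77→85, due 73, tardiness 12
E: 85→105, due 79, tardiness 26
A: 105→118, due 99, tardiness 19
H: 118→120, due 104, tardiness 16
Late orders: 6.

6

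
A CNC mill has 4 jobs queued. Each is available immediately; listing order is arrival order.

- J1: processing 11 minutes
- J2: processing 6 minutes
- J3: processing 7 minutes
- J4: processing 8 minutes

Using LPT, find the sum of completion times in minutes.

88

LPT (decreasing processing time): J1 J4 J3 J2.
J1: 0→11
J4: 11→19
J3: 19→26
J2: 26→32
Sum = 11+19+26+32 = 88.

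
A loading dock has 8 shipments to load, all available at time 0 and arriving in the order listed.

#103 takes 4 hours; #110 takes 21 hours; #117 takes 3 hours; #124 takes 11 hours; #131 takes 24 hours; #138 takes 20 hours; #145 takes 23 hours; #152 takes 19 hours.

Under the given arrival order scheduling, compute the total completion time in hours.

473

FIFO (arrival order): #103 #110 #117 #124 #131 #138 #145 #152.
#103: 0→4
#110: 4→25
#117: 25→28
#124: 28→39
#131: 39→63
#138: 63→83
#145: 83→106
#152: 106→125
Sum = 4+25+28+39+63+83+106+125 = 473.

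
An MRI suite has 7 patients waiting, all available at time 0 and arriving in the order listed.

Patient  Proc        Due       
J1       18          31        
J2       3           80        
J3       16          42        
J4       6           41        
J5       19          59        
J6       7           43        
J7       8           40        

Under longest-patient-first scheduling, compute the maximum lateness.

LPT (decreasing processing time): J5 J1 J3 J7 J6 J4 J2.
J5: 0→19, due 59, lateness -40
J1: 19→37, due 31, lateness 6
J3: 37→53, due 42, lateness 11
J7: 53→61, due 40, lateness 21
J6: 61→68, due 43, lateness 25
J4: 68→74, due 41, lateness 33
J2: 74→77, due 80, lateness -3
Maximum = 33.

33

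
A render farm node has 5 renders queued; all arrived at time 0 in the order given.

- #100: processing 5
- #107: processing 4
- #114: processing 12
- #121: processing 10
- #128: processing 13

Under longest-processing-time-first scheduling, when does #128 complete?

LPT (decreasing processing time): #128 #114 #121 #100 #107.
#128: 0→13

13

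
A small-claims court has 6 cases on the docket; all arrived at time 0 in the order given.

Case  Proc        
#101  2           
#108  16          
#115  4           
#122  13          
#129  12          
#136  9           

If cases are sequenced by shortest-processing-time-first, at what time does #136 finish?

SPT (increasing processing time): #101 #115 #136 #129 #122 #108.
#101: 0→2
#115: 2→6
#136: 6→15

15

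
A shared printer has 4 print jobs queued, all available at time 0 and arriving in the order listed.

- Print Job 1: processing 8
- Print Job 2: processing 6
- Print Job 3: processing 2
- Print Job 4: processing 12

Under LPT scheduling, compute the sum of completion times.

LPT (decreasing processing time): Print Job 4 Print Job 1 Print Job 2 Print Job 3.
Print Job 4: 0→12
Print Job 1: 12→20
Print Job 2: 20→26
Print Job 3: 26→28
Sum = 12+20+26+28 = 86.

86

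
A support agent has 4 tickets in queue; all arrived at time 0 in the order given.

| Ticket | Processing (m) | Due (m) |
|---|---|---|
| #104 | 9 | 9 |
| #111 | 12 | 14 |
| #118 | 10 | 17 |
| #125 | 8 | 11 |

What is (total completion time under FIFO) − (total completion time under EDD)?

FIFO (arrival order): #104 #111 #118 #125.
#104: 0→9
#111: 9→21
#118: 21→31
#125: 31→39
Sum = 9+21+31+39 = 100.
EDD (increasing due date): #104 #125 #111 #118.
#104: 0→9
#125: 9→17
#111: 17→29
#118: 29→39
Sum = 9+17+29+39 = 94.
Difference = 100 − 94 = 6.

6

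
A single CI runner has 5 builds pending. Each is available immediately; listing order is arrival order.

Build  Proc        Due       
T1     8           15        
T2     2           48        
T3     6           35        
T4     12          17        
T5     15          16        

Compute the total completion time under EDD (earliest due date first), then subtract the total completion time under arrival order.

45

EDD (increasing due date): T1 T5 T4 T3 T2.
T1: 0→8
T5: 8→23
T4: 23→35
T3: 35→41
T2: 41→43
Sum = 8+23+35+41+43 = 150.
FIFO (arrival order): T1 T2 T3 T4 T5.
T1: 0→8
T2: 8→10
T3: 10→16
T4: 16→28
T5: 28→43
Sum = 8+10+16+28+43 = 105.
Difference = 150 − 105 = 45.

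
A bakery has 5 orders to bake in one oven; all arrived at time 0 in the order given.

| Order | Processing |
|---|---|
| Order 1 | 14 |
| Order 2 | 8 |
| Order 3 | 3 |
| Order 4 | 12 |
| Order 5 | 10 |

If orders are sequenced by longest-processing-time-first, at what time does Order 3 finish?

LPT (decreasing processing time): Order 1 Order 4 Order 5 Order 2 Order 3.
Order 1: 0→14
Order 4: 14→26
Order 5: 26→36
Order 2: 36→44
Order 3: 44→47

47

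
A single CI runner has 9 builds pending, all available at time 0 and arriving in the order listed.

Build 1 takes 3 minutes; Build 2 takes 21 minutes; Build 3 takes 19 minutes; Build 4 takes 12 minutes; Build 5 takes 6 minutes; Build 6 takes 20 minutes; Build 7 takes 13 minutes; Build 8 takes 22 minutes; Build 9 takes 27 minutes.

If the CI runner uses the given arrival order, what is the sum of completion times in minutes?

620

FIFO (arrival order): Build 1 Build 2 Build 3 Build 4 Build 5 Build 6 Build 7 Build 8 Build 9.
Build 1: 0→3
Build 2: 3→24
Build 3: 24→43
Build 4: 43→55
Build 5: 55→61
Build 6: 61→81
Build 7: 81→94
Build 8: 94→116
Build 9: 116→143
Sum = 3+24+43+55+61+81+94+116+143 = 620.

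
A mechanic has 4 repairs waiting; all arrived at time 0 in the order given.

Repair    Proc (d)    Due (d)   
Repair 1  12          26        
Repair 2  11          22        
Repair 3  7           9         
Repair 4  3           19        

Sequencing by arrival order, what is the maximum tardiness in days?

21

FIFO (arrival order): Repair 1 Repair 2 Repair 3 Repair 4.
Repair 1: 0→12, due 26, tardiness 0
Repair 2: 12→23, due 22, tardiness 1
Repair 3: 23→30, due 9, tardiness 21
Repair 4: 30→33, due 19, tardiness 14
Maximum = 21.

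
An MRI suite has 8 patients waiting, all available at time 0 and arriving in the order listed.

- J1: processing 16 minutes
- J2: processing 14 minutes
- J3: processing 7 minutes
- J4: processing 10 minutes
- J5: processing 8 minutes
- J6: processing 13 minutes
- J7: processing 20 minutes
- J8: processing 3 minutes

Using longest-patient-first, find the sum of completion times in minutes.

LPT (decreasing processing time): J7 J1 J2 J6 J4 J5 J3 J8.
J7: 0→20
J1: 20→36
J2: 36→50
J6: 50→63
J4: 63→73
J5: 73→81
J3: 81→88
J8: 88→91
Sum = 20+36+50+63+73+81+88+91 = 502.

502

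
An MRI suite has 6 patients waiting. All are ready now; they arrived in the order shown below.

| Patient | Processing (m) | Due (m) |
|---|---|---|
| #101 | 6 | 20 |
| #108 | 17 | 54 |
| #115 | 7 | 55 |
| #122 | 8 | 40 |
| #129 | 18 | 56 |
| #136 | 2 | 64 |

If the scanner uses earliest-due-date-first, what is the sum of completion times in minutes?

203

EDD (increasing due date): #101 #122 #108 #115 #129 #136.
#101: 0→6
#122: 6→14
#108: 14→31
#115: 31→38
#129: 38→56
#136: 56→58
Sum = 6+14+31+38+56+58 = 203.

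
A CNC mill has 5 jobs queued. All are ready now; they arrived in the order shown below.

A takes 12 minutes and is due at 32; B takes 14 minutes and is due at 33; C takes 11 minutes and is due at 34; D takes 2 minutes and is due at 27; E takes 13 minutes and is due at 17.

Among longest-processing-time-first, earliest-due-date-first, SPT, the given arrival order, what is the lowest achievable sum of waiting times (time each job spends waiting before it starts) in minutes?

78

LPT (decreasing processing time): B E A C D.
B: waits 0, runs 0→14
E: waits 14, runs 14→27
A: waits 27, runs 27→39
C: waits 39, runs 39→50
D: waits 50, runs 50→52
Sum = 0+14+27+39+50 = 130.
EDD (increasing due date): E D A B C.
E: waits 0, runs 0→13
D: waits 13, runs 13→15
A: waits 15, runs 15→27
B: waits 27, runs 27→41
C: waits 41, runs 41→52
Sum = 0+13+15+27+41 = 96.
SPT (increasing processing time): D C A E B.
D: waits 0, runs 0→2
C: waits 2, runs 2→13
A: waits 13, runs 13→25
E: waits 25, runs 25→38
B: waits 38, runs 38→52
Sum = 0+2+13+25+38 = 78.
FIFO (arrival order): A B C D E.
A: waits 0, runs 0→12
B: waits 12, runs 12→26
C: waits 26, runs 26→37
D: waits 37, runs 37→39
E: waits 39, runs 39→52
Sum = 0+12+26+37+39 = 114.
LPT 130, EDD 96, SPT 78, FIFO 114 → minimum 78.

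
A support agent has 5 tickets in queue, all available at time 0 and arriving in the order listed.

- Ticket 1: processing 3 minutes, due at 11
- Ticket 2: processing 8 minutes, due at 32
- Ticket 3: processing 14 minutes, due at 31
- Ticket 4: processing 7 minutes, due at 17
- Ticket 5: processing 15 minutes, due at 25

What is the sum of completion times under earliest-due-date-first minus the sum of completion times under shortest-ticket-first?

EDD (increasing due date): Ticket 1 Ticket 4 Ticket 5 Ticket 3 Ticket 2.
Ticket 1: 0→3
Ticket 4: 3→10
Ticket 5: 10→25
Ticket 3: 25→39
Ticket 2: 39→47
Sum = 3+10+25+39+47 = 124.
SPT (increasing processing time): Ticket 1 Ticket 4 Ticket 2 Ticket 3 Ticket 5.
Ticket 1: 0→3
Ticket 4: 3→10
Ticket 2: 10→18
Ticket 3: 18→32
Ticket 5: 32→47
Sum = 3+10+18+32+47 = 110.
Difference = 124 − 110 = 14.

14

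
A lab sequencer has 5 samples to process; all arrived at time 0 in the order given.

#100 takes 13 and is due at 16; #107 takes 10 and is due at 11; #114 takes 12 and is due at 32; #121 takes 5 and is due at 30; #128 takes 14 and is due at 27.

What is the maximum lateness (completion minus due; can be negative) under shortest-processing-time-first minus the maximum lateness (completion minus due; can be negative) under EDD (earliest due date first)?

SPT (increasing processing time): #121 #107 #114 #100 #128.
#121: 0→5, due 30, lateness -25
#107: 5→15, due 11, lateness 4
#114: 15→27, due 32, lateness -5
#100: 27→40, due 16, lateness 24
#128: 40→54, due 27, lateness 27
Maximum = 27.
EDD (increasing due date): #107 #100 #128 #121 #114.
#107: 0→10, due 11, lateness -1
#100: 10→23, due 16, lateness 7
#128: 23→37, due 27, lateness 10
#121: 37→42, due 30, lateness 12
#114: 42→54, due 32, lateness 22
Maximum = 22.
Difference = 27 − 22 = 5.

5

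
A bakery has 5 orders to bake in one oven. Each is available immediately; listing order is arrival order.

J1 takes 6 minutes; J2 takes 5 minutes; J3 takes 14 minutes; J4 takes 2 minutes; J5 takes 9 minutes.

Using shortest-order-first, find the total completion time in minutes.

80

SPT (increasing processing time): J4 J2 J1 J5 J3.
J4: 0→2
J2: 2→7
J1: 7→13
J5: 13→22
J3: 22→36
Sum = 2+7+13+22+36 = 80.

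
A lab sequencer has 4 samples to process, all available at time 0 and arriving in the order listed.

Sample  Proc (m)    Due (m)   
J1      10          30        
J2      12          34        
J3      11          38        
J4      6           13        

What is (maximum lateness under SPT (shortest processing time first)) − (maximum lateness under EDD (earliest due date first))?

SPT (increasing processing time): J4 J1 J3 J2.
J4: 0→6, due 13, lateness -7
J1: 6→16, due 30, lateness -14
J3: 16→27, due 38, lateness -11
J2: 27→39, due 34, lateness 5
Maximum = 5.
EDD (increasing due date): J4 J1 J2 J3.
J4: 0→6, due 13, lateness -7
J1: 6→16, due 30, lateness -14
J2: 16→28, due 34, lateness -6
J3: 28→39, due 38, lateness 1
Maximum = 1.
Difference = 5 − 1 = 4.

4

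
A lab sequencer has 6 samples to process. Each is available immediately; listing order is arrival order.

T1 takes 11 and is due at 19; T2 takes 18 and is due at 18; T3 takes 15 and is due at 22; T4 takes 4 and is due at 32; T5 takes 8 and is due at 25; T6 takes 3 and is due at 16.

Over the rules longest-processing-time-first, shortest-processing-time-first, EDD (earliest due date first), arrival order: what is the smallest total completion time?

LPT (decreasing processing time): T2 T3 T1 T5 T4 T6.
T2: 0→18
T3: 18→33
T1: 33→44
T5: 44→52
T4: 52→56
T6: 56→59
Sum = 18+33+44+52+56+59 = 262.
SPT (increasing processing time): T6 T4 T5 T1 T3 T2.
T6: 0→3
T4: 3→7
T5: 7→15
T1: 15→26
T3: 26→41
T2: 41→59
Sum = 3+7+15+26+41+59 = 151.
EDD (increasing due date): T6 T2 T1 T3 T5 T4.
T6: 0→3
T2: 3→21
T1: 21→32
T3: 32→47
T5: 47→55
T4: 55→59
Sum = 3+21+32+47+55+59 = 217.
FIFO (arrival order): T1 T2 T3 T4 T5 T6.
T1: 0→11
T2: 11→29
T3: 29→44
T4: 44→48
T5: 48→56
T6: 56→59
Sum = 11+29+44+48+56+59 = 247.
LPT 262, SPT 151, EDD 217, FIFO 247 → minimum 151.

151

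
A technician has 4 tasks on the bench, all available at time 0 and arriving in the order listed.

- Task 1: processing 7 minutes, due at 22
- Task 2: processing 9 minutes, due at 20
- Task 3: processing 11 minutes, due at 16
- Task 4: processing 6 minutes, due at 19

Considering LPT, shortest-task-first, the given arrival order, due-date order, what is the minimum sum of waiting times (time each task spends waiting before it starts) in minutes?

41

LPT (decreasing processing time): Task 3 Task 2 Task 1 Task 4.
Task 3: waits 0, runs 0→11
Task 2: waits 11, runs 11→20
Task 1: waits 20, runs 20→27
Task 4: waits 27, runs 27→33
Sum = 0+11+20+27 = 58.
SPT (increasing processing time): Task 4 Task 1 Task 2 Task 3.
Task 4: waits 0, runs 0→6
Task 1: waits 6, runs 6→13
Task 2: waits 13, runs 13→22
Task 3: waits 22, runs 22→33
Sum = 0+6+13+22 = 41.
FIFO (arrival order): Task 1 Task 2 Task 3 Task 4.
Task 1: waits 0, runs 0→7
Task 2: waits 7, runs 7→16
Task 3: waits 16, runs 16→27
Task 4: waits 27, runs 27→33
Sum = 0+7+16+27 = 50.
EDD (increasing due date): Task 3 Task 4 Task 2 Task 1.
Task 3: waits 0, runs 0→11
Task 4: waits 11, runs 11→17
Task 2: waits 17, runs 17→26
Task 1: waits 26, runs 26→33
Sum = 0+11+17+26 = 54.
LPT 58, SPT 41, FIFO 50, EDD 54 → minimum 41.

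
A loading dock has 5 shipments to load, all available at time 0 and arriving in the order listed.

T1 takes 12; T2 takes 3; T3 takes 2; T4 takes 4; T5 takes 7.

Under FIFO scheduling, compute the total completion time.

FIFO (arrival order): T1 T2 T3 T4 T5.
T1: 0→12
T2: 12→15
T3: 15→17
T4: 17→21
T5: 21→28
Sum = 12+15+17+21+28 = 93.

93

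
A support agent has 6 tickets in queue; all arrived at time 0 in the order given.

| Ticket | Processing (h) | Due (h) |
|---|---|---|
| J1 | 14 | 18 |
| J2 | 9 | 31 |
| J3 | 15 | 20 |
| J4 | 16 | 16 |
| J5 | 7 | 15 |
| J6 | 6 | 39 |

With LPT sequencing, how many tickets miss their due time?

LPT (decreasing processing time): J4 J3 J1 J2 J5 J6.
J4: 0→16, due 16, tardiness 0
J3: 16→31, due 20, tardiness 11
J1: 31→45, due 18, tardiness 27
J2: 45→54, due 31, tardiness 23
J5: 54→61, due 15, tardiness 46
J6: 61→67, due 39, tardiness 28
Late tickets: 5.

5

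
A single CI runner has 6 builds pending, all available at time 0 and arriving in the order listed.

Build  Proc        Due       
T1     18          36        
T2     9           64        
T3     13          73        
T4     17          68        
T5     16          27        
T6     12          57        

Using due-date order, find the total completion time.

308

EDD (increasing due date): T5 T1 T6 T2 T4 T3.
T5: 0→16
T1: 16→34
T6: 34→46
T2: 46→55
T4: 55→72
T3: 72→85
Sum = 16+34+46+55+72+85 = 308.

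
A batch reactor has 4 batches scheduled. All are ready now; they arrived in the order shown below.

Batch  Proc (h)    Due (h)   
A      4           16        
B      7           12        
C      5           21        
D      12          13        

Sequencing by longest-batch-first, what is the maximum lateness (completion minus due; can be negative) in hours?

LPT (decreasing processing time): D B C A.
D: 0→12, due 13, lateness -1
B: 12→19, due 12, lateness 7
C: 19→24, due 21, lateness 3
A: 24→28, due 16, lateness 12
Maximum = 12.

12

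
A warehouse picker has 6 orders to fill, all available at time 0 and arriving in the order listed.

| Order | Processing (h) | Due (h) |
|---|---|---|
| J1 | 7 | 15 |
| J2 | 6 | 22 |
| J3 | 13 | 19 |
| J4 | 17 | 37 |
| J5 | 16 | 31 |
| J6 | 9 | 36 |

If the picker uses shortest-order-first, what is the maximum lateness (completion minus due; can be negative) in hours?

31

SPT (increasing processing time): J2 J1 J6 J3 J5 J4.
J2: 0→6, due 22, lateness -16
J1: 6→13, due 15, lateness -2
J6: 13→22, due 36, lateness -14
J3: 22→35, due 19, lateness 16
J5: 35→51, due 31, lateness 20
J4: 51→68, due 37, lateness 31
Maximum = 31.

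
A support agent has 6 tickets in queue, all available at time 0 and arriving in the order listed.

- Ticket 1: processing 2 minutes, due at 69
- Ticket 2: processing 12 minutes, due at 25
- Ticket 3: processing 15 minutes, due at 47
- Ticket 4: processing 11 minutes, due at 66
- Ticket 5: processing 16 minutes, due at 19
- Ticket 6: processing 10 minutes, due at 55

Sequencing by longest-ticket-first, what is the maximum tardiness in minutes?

18

LPT (decreasing processing time): Ticket 5 Ticket 3 Ticket 2 Ticket 4 Ticket 6 Ticket 1.
Ticket 5: 0→16, due 19, tardiness 0
Ticket 3: 16→31, due 47, tardiness 0
Ticket 2: 31→43, due 25, tardiness 18
Ticket 4: 43→54, due 66, tardiness 0
Ticket 6: 54→64, due 55, tardiness 9
Ticket 1: 64→66, due 69, tardiness 0
Maximum = 18.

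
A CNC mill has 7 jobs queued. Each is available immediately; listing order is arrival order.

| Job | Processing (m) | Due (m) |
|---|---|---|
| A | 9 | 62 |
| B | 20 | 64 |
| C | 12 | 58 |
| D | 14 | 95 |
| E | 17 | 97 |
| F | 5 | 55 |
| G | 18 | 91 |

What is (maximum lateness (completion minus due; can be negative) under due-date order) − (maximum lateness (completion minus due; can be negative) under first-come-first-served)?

-24

EDD (increasing due date): F C A B G D E.
F: 0→5, due 55, lateness -50
C: 5→17, due 58, lateness -41
A: 17→26, due 62, lateness -36
B: 26→46, due 64, lateness -18
G: 46→64, due 91, lateness -27
D: 64→78, due 95, lateness -17
E: 78→95, due 97, lateness -2
Maximum = -2.
FIFO (arrival order): A B C D E F G.
A: 0→9, due 62, lateness -53
B: 9→29, due 64, lateness -35
C: 29→41, due 58, lateness -17
D: 41→55, due 95, lateness -40
E: 55→72, due 97, lateness -25
F: 72→77, due 55, lateness 22
G: 77→95, due 91, lateness 4
Maximum = 22.
Difference = -2 − 22 = -24.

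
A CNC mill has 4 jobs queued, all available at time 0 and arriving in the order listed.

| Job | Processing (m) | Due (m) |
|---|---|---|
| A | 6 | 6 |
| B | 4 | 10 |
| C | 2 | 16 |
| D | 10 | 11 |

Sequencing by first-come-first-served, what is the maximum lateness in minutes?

FIFO (arrival order): A B C D.
A: 0→6, due 6, lateness 0
B: 6→10, due 10, lateness 0
C: 10→12, due 16, lateness -4
D: 12→22, due 11, lateness 11
Maximum = 11.

11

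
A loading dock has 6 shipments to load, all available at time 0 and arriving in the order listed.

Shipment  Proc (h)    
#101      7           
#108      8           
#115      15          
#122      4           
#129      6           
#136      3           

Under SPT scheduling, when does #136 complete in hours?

SPT (increasing processing time): #136 #122 #129 #101 #108 #115.
#136: 0→3

3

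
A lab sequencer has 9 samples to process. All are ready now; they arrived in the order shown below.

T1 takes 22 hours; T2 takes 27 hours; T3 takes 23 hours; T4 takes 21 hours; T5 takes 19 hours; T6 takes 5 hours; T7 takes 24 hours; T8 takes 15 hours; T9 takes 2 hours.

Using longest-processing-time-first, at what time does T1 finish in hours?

LPT (decreasing processing time): T2 T7 T3 T1 T4 T5 T8 T6 T9.
T2: 0→27
T7: 27→51
T3: 51→74
T1: 74→96

96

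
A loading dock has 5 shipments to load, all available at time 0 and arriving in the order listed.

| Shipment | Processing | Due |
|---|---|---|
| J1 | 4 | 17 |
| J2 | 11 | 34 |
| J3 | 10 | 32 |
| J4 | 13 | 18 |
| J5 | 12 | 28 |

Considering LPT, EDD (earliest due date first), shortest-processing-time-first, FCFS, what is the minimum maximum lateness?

LPT (decreasing processing time): J4 J5 J2 J3 J1.
J4: 0→13, due 18, lateness -5
J5: 13→25, due 28, lateness -3
J2: 25→36, due 34, lateness 2
J3: 36→46, due 32, lateness 14
J1: 46→50, due 17, lateness 33
Maximum = 33.
EDD (increasing due date): J1 J4 J5 J3 J2.
J1: 0→4, due 17, lateness -13
J4: 4→17, due 18, lateness -1
J5: 17→29, due 28, lateness 1
J3: 29→39, due 32, lateness 7
J2: 39→50, due 34, lateness 16
Maximum = 16.
SPT (increasing processing time): J1 J3 J2 J5 J4.
J1: 0→4, due 17, lateness -13
J3: 4→14, due 32, lateness -18
J2: 14→25, due 34, lateness -9
J5: 25→37, due 28, lateness 9
J4: 37→50, due 18, lateness 32
Maximum = 32.
FIFO (arrival order): J1 J2 J3 J4 J5.
J1: 0→4, due 17, lateness -13
J2: 4→15, due 34, lateness -19
J3: 15→25, due 32, lateness -7
J4: 25→38, due 18, lateness 20
J5: 38→50, due 28, lateness 22
Maximum = 22.
LPT 33, EDD 16, SPT 32, FIFO 22 → minimum 16.

16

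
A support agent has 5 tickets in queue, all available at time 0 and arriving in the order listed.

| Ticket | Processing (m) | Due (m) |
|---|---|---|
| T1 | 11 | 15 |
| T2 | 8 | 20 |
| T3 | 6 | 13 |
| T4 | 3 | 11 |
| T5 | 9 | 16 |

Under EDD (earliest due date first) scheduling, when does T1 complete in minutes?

EDD (increasing due date): T4 T3 T1 T5 T2.
T4: 0→3
T3: 3→9
T1: 9→20

20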